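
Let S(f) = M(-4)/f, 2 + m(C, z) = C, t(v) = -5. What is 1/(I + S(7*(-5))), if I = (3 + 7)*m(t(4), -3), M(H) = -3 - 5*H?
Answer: -35/2467 ≈ -0.014187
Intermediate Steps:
m(C, z) = -2 + C
I = -70 (I = (3 + 7)*(-2 - 5) = 10*(-7) = -70)
S(f) = 17/f (S(f) = (-3 - 5*(-4))/f = (-3 + 20)/f = 17/f)
1/(I + S(7*(-5))) = 1/(-70 + 17/((7*(-5)))) = 1/(-70 + 17/(-35)) = 1/(-70 + 17*(-1/35)) = 1/(-70 - 17/35) = 1/(-2467/35) = -35/2467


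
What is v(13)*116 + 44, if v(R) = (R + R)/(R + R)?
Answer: 160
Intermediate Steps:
v(R) = 1 (v(R) = (2*R)/((2*R)) = (2*R)*(1/(2*R)) = 1)
v(13)*116 + 44 = 1*116 + 44 = 116 + 44 = 160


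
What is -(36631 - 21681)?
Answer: -14950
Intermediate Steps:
-(36631 - 21681) = -1*14950 = -14950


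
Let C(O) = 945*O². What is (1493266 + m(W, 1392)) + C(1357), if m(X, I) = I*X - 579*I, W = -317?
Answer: 1740415339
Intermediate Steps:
m(X, I) = -579*I + I*X
(1493266 + m(W, 1392)) + C(1357) = (1493266 + 1392*(-579 - 317)) + 945*1357² = (1493266 + 1392*(-896)) + 945*1841449 = (1493266 - 1247232) + 1740169305 = 246034 + 1740169305 = 1740415339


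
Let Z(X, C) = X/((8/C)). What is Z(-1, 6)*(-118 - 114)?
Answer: 174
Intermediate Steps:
Z(X, C) = C*X/8 (Z(X, C) = X*(C/8) = C*X/8)
Z(-1, 6)*(-118 - 114) = ((⅛)*6*(-1))*(-118 - 114) = -¾*(-232) = 174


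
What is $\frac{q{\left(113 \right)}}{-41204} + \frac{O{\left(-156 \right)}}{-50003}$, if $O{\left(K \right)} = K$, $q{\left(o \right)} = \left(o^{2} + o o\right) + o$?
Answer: $- \frac{1276199129}{2060323612} \approx -0.61942$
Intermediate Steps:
$q{\left(o \right)} = o + 2 o^{2}$ ($q{\left(o \right)} = \left(o^{2} + o^{2}\right) + o = 2 o^{2} + o = o + 2 o^{2}$)
$\frac{q{\left(113 \right)}}{-41204} + \frac{O{\left(-156 \right)}}{-50003} = \frac{113 \left(1 + 2 \cdot 113\right)}{-41204} - \frac{156}{-50003} = 113 \left(1 + 226\right) \left(- \frac{1}{41204}\right) - - \frac{156}{50003} = 113 \cdot 227 \left(- \frac{1}{41204}\right) + \frac{156}{50003} = 25651 \left(- \frac{1}{41204}\right) + \frac{156}{50003} = - \frac{25651}{41204} + \frac{156}{50003} = - \frac{1276199129}{2060323612}$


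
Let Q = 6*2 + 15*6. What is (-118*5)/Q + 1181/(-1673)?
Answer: -553766/85323 ≈ -6.4902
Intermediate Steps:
Q = 102 (Q = 12 + 90 = 102)
(-118*5)/Q + 1181/(-1673) = -118*5/102 + 1181/(-1673) = -590*1/102 + 1181*(-1/1673) = -295/51 - 1181/1673 = -553766/85323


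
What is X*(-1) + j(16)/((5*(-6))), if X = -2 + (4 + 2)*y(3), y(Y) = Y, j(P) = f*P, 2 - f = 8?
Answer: -64/5 ≈ -12.800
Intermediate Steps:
f = -6 (f = 2 - 1*8 = 2 - 8 = -6)
j(P) = -6*P
X = 16 (X = -2 + (4 + 2)*3 = -2 + 6*3 = -2 + 18 = 16)
X*(-1) + j(16)/((5*(-6))) = 16*(-1) + (-6*16)/((5*(-6))) = -16 - 96/(-30) = -16 - 96*(-1/30) = -16 + 16/5 = -64/5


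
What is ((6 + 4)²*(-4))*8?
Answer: -3200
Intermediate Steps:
((6 + 4)²*(-4))*8 = (10²*(-4))*8 = (100*(-4))*8 = -400*8 = -3200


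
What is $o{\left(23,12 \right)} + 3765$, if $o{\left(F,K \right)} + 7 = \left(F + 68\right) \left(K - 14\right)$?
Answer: $3576$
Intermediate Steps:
$o{\left(F,K \right)} = -7 + \left(-14 + K\right) \left(68 + F\right)$ ($o{\left(F,K \right)} = -7 + \left(F + 68\right) \left(K - 14\right) = -7 + \left(68 + F\right) \left(-14 + K\right) = -7 + \left(-14 + K\right) \left(68 + F\right)$)
$o{\left(23,12 \right)} + 3765 = \left(-959 - 322 + 68 \cdot 12 + 23 \cdot 12\right) + 3765 = \left(-959 - 322 + 816 + 276\right) + 3765 = -189 + 3765 = 3576$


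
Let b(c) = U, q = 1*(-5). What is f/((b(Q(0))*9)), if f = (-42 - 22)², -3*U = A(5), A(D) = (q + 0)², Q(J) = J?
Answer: -4096/75 ≈ -54.613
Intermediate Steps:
q = -5
A(D) = 25 (A(D) = (-5 + 0)² = (-5)² = 25)
U = -25/3 (U = -⅓*25 = -25/3 ≈ -8.3333)
b(c) = -25/3
f = 4096 (f = (-64)² = 4096)
f/((b(Q(0))*9)) = 4096/((-25/3*9)) = 4096/(-75) = 4096*(-1/75) = -4096/75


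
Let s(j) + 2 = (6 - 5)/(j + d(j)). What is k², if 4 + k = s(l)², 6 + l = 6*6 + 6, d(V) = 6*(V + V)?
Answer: 3500641/47971512576 ≈ 7.2973e-5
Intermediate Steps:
d(V) = 12*V (d(V) = 6*(2*V) = 12*V)
l = 36 (l = -6 + (6*6 + 6) = -6 + (36 + 6) = -6 + 42 = 36)
s(j) = -2 + 1/(13*j) (s(j) = -2 + (6 - 5)/(j + 12*j) = -2 + 1/(13*j))
k = -1871/219024 (k = -4 + (-2 + (1/13)/36)² = -4 + (-2 + (1/13)*(1/36))² = -4 + (-2 + 1/468)² = -4 + (-935/468)² = -4 + 874225/219024 = -1871/219024 ≈ -0.0085424)
k² = (-1871/219024)² = 3500641/47971512576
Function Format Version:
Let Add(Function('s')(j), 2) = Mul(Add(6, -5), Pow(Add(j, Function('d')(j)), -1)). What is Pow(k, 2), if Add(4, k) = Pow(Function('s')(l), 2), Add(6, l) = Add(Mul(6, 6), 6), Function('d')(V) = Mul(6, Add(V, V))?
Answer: Rational(3500641, 47971512576) ≈ 7.2973e-5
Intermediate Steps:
Function('d')(V) = Mul(12, V) (Function('d')(V) = Mul(6, Mul(2, V)) = Mul(12, V))
l = 36 (l = Add(-6, Add(Mul(6, 6), 6)) = Add(-6, Add(36, 6)) = Add(-6, 42) = 36)
Function('s')(j) = Add(-2, Mul(Rational(1, 13), Pow(j, -1))) (Function('s')(j) = Add(-2, Mul(Add(6, -5), Pow(Add(j, Mul(12, j)), -1))) = Add(-2, Mul(1, Pow(Mul(13, j), -1))) = Add(-2, Mul(1, Mul(Rational(1, 13), Pow(j, -1)))) = Add(-2, Mul(Rational(1, 13), Pow(j, -1))))
k = Rational(-1871, 219024) (k = Add(-4, Pow(Add(-2, Mul(Rational(1, 13), Pow(36, -1))), 2)) = Add(-4, Pow(Add(-2, Mul(Rational(1, 13), Rational(1, 36))), 2)) = Add(-4, Pow(Add(-2, Rational(1, 468)), 2)) = Add(-4, Pow(Rational(-935, 468), 2)) = Add(-4, Rational(874225, 219024)) = Rational(-1871, 219024) ≈ -0.0085424)
Pow(k, 2) = Pow(Rational(-1871, 219024), 2) = Rational(3500641, 47971512576)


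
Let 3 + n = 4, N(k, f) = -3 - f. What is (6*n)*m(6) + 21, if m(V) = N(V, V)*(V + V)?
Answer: -627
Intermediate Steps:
m(V) = 2*V*(-3 - V) (m(V) = (-3 - V)*(V + V) = (-3 - V)*(2*V) = 2*V*(-3 - V))
n = 1 (n = -3 + 4 = 1)
(6*n)*m(6) + 21 = (6*1)*(-2*6*(3 + 6)) + 21 = 6*(-2*6*9) + 21 = 6*(-108) + 21 = -648 + 21 = -627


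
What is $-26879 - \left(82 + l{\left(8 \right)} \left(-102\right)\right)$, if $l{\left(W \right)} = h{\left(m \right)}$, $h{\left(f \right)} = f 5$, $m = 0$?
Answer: $-26961$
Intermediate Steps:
$h{\left(f \right)} = 5 f$
$l{\left(W \right)} = 0$ ($l{\left(W \right)} = 5 \cdot 0 = 0$)
$-26879 - \left(82 + l{\left(8 \right)} \left(-102\right)\right) = -26879 - \left(82 + 0 \left(-102\right)\right) = -26879 - \left(82 + 0\right) = -26879 - 82 = -26961$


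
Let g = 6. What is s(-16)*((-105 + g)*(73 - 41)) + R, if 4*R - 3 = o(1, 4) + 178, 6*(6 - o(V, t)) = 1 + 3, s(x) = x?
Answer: 608815/12 ≈ 50735.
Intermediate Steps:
o(V, t) = 16/3 (o(V, t) = 6 - (1 + 3)/6 = 6 - 1/6*4 = 6 - 2/3 = 16/3)
R = 559/12 (R = 3/4 + (16/3 + 178)/4 = 3/4 + (1/4)*(550/3) = 3/4 + 275/6 = 559/12 ≈ 46.583)
s(-16)*((-105 + g)*(73 - 41)) + R = -16*(-105 + 6)*(73 - 41) + 559/12 = -(-1584)*32 + 559/12 = -16*(-3168) + 559/12 = 50688 + 559/12 = 608815/12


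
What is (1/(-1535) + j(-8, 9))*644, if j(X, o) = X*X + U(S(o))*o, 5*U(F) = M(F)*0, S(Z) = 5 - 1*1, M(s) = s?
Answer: 63265916/1535 ≈ 41216.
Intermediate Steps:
S(Z) = 4 (S(Z) = 5 - 1 = 4)
U(F) = 0 (U(F) = (F*0)/5 = (⅕)*0 = 0)
j(X, o) = X² (j(X, o) = X*X + 0*o = X² + 0 = X²)
(1/(-1535) + j(-8, 9))*644 = (1/(-1535) + (-8)²)*644 = (-1/1535 + 64)*644 = (98239/1535)*644 = 63265916/1535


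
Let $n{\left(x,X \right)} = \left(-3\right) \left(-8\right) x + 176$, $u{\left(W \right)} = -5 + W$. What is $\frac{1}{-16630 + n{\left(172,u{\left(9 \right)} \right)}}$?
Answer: $- \frac{1}{12326} \approx -8.1129 \cdot 10^{-5}$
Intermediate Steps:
$n{\left(x,X \right)} = 176 + 24 x$ ($n{\left(x,X \right)} = 24 x + 176 = 176 + 24 x$)
$\frac{1}{-16630 + n{\left(172,u{\left(9 \right)} \right)}} = \frac{1}{-16630 + \left(176 + 24 \cdot 172\right)} = \frac{1}{-16630 + \left(176 + 4128\right)} = \frac{1}{-16630 + 4304} = \frac{1}{-12326} = - \frac{1}{12326}$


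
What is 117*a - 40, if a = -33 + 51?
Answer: 2066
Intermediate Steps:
a = 18
117*a - 40 = 117*18 - 40 = 2106 - 40 = 2066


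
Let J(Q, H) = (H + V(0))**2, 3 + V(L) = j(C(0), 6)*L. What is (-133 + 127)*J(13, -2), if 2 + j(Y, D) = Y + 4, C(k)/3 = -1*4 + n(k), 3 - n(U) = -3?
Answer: -150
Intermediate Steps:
n(U) = 6 (n(U) = 3 - 1*(-3) = 3 + 3 = 6)
C(k) = 6 (C(k) = 3*(-1*4 + 6) = 3*(-4 + 6) = 3*2 = 6)
j(Y, D) = 2 + Y (j(Y, D) = -2 + (Y + 4) = -2 + (4 + Y) = 2 + Y)
V(L) = -3 + 8*L (V(L) = -3 + (2 + 6)*L = -3 + 8*L)
J(Q, H) = (-3 + H)**2 (J(Q, H) = (H + (-3 + 8*0))**2 = (H + (-3 + 0))**2 = (H - 3)**2 = (-3 + H)**2)
(-133 + 127)*J(13, -2) = (-133 + 127)*(-3 - 2)**2 = -6*(-5)**2 = -6*25 = -150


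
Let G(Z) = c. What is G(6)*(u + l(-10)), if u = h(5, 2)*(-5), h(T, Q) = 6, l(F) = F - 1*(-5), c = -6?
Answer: 210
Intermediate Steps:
G(Z) = -6
l(F) = 5 + F (l(F) = F + 5 = 5 + F)
u = -30 (u = 6*(-5) = -30)
G(6)*(u + l(-10)) = -6*(-30 + (5 - 10)) = -6*(-30 - 5) = -6*(-35) = 210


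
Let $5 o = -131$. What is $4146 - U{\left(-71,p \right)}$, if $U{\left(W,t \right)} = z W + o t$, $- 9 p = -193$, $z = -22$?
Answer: $\frac{141563}{45} \approx 3145.8$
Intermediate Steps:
$o = - \frac{131}{5}$ ($o = \frac{1}{5} \left(-131\right) = - \frac{131}{5} \approx -26.2$)
$p = \frac{193}{9}$ ($p = \left(- \frac{1}{9}\right) \left(-193\right) = \frac{193}{9} \approx 21.444$)
$U{\left(W,t \right)} = - 22 W - \frac{131 t}{5}$
$4146 - U{\left(-71,p \right)} = 4146 - \left(\left(-22\right) \left(-71\right) - \frac{25283}{45}\right) = 4146 - \left(1562 - \frac{25283}{45}\right) = 4146 - \frac{45007}{45} = \frac{141563}{45}$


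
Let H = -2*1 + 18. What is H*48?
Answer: 768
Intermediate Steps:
H = 16 (H = -2 + 18 = 16)
H*48 = 16*48 = 768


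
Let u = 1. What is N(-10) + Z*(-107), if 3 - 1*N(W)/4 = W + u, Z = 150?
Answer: -16002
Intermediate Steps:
N(W) = 8 - 4*W (N(W) = 12 - 4*(W + 1) = 12 - 4*(1 + W) = 12 + (-4 - 4*W) = 8 - 4*W)
N(-10) + Z*(-107) = (8 - 4*(-10)) + 150*(-107) = (8 + 40) - 16050 = 48 - 16050 = -16002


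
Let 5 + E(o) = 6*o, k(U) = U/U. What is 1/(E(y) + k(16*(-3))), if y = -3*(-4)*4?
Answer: 1/284 ≈ 0.0035211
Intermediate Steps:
k(U) = 1
y = 48 (y = 12*4 = 48)
E(o) = -5 + 6*o
1/(E(y) + k(16*(-3))) = 1/((-5 + 6*48) + 1) = 1/((-5 + 288) + 1) = 1/(283 + 1) = 1/284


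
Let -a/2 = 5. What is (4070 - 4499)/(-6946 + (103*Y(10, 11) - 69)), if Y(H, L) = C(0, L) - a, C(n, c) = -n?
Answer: 143/1995 ≈ 0.071679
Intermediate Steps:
a = -10 (a = -2*5 = -10)
Y(H, L) = 10 (Y(H, L) = -1*0 - 1*(-10) = 0 + 10 = 10)
(4070 - 4499)/(-6946 + (103*Y(10, 11) - 69)) = (4070 - 4499)/(-6946 + (103*10 - 69)) = -429/(-6946 + (1030 - 69)) = -429/(-6946 + 961) = -429/(-5985) = -429*(-1/5985) = 143/1995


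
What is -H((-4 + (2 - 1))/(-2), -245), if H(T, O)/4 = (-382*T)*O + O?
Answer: -560560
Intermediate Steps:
H(T, O) = 4*O - 1528*O*T (H(T, O) = 4*((-382*T)*O + O) = 4*(-382*O*T + O) = 4*(O - 382*O*T) = 4*O - 1528*O*T)
-H((-4 + (2 - 1))/(-2), -245) = -4*(-245)*(1 - 382*(-4 + (2 - 1))/(-2)) = -4*(-245)*(1 - (-191)*(-4 + 1)) = -4*(-245)*(1 - (-191)*(-3)) = -4*(-245)*(1 - 382*3/2) = -4*(-245)*(1 - 573) = -4*(-245)*(-572) = -1*560560 = -560560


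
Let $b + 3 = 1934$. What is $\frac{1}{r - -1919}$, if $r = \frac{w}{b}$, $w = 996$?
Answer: $\frac{1931}{3706585} \approx 0.00052097$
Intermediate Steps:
$b = 1931$ ($b = -3 + 1934 = 1931$)
$r = \frac{996}{1931} \approx 0.51579$
$\frac{1}{r - -1919} = \frac{1}{\frac{996}{1931} - -1919} = \frac{1}{\frac{996}{1931} + \left(\left(-440 + 2146\right) + 213\right)} = \frac{1}{\frac{996}{1931} + \left(1706 + 213\right)} = \frac{1}{\frac{996}{1931} + 1919} = \frac{1}{\frac{3706585}{1931}} = \frac{1931}{3706585}$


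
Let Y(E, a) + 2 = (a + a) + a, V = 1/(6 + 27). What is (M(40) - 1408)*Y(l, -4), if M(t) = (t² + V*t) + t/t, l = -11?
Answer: -89726/33 ≈ -2719.0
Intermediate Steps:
V = 1/33 ≈ 0.030303
Y(E, a) = -2 + 3*a (Y(E, a) = -2 + ((a + a) + a) = -2 + (2*a + a) = -2 + 3*a)
M(t) = 1 + t² + t/33 (M(t) = (t² + t/33) + t/t = (t² + t/33) + 1 = 1 + t² + t/33)
(M(40) - 1408)*Y(l, -4) = ((1 + 40² + (1/33)*40) - 1408)*(-2 + 3*(-4)) = ((1 + 1600 + 40/33) - 1408)*(-2 - 12) = (52873/33 - 1408)*(-14) = (6409/33)*(-14) = -89726/33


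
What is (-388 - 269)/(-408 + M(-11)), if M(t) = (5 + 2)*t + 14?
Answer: 219/157 ≈ 1.3949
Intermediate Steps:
M(t) = 14 + 7*t (M(t) = 7*t + 14 = 14 + 7*t)
(-388 - 269)/(-408 + M(-11)) = (-388 - 269)/(-408 + (14 + 7*(-11))) = -657/(-408 + (14 - 77)) = -657/(-408 - 63) = -657/(-471) = -657*(-1/471) = 219/157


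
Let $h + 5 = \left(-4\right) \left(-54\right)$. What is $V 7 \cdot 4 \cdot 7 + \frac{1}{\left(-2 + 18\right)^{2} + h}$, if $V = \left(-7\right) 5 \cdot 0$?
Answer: $\frac{1}{467} \approx 0.0021413$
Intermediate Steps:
$V = 0$ ($V = \left(-35\right) 0 = 0$)
$h = 211$ ($h = -5 - -216 = -5 + 216 = 211$)
$V 7 \cdot 4 \cdot 7 + \frac{1}{\left(-2 + 18\right)^{2} + h} = 0 \cdot 7 \cdot 4 \cdot 7 + \frac{1}{\left(-2 + 18\right)^{2} + 211} = 0 \cdot 28 \cdot 7 + \frac{1}{16^{2} + 211} = 0 \cdot 196 + \frac{1}{256 + 211} = 0 + \frac{1}{467} = \frac{1}{467}$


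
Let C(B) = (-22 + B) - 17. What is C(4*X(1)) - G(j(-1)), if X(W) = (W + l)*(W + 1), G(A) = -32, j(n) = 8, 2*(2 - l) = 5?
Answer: -3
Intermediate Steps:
l = -½ (l = 2 - ½*5 = 2 - 5/2 = -½ ≈ -0.50000)
X(W) = (1 + W)*(-½ + W) (X(W) = (W - ½)*(W + 1) = (-½ + W)*(1 + W) = (1 + W)*(-½ + W))
C(B) = -39 + B
C(4*X(1)) - G(j(-1)) = (-39 + 4*(-½ + 1² + (½)*1)) - 1*(-32) = (-39 + 4*(-½ + 1 + ½)) + 32 = (-39 + 4*1) + 32 = (-39 + 4) + 32 = -35 + 32 = -3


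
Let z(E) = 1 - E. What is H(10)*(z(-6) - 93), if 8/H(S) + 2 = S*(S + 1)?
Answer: -172/27 ≈ -6.3704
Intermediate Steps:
H(S) = 8/(-2 + S*(1 + S)) (H(S) = 8/(-2 + S*(S + 1)) = 8/(-2 + S*(1 + S)))
H(10)*(z(-6) - 93) = (8/(-2 + 10 + 10²))*((1 - 1*(-6)) - 93) = (8/(-2 + 10 + 100))*((1 + 6) - 93) = (8/108)*(7 - 93) = (8*(1/108))*(-86) = (2/27)*(-86) = -172/27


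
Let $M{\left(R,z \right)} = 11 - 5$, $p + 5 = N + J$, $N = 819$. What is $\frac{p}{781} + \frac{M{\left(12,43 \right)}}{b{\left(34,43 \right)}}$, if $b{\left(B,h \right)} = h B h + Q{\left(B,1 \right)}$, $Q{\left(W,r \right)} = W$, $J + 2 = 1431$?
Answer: $\frac{70544693}{24562450} \approx 2.8721$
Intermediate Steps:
$J = 1429$ ($J = -2 + 1431 = 1429$)
$p = 2243$ ($p = -5 + \left(819 + 1429\right) = -5 + 2248 = 2243$)
$M{\left(R,z \right)} = 6$
$b{\left(B,h \right)} = B + B h^{2}$ ($b{\left(B,h \right)} = h B h + B = B h h + B = B h^{2} + B = B + B h^{2}$)
$\frac{p}{781} + \frac{M{\left(12,43 \right)}}{b{\left(34,43 \right)}} = \frac{2243}{781} + \frac{6}{34 \left(1 + 43^{2}\right)} = 2243 \cdot \frac{1}{781} + \frac{6}{34 \left(1 + 1849\right)} = \frac{2243}{781} + \frac{6}{34 \cdot 1850} = \frac{2243}{781} + \frac{6}{62900} = \frac{2243}{781} + 6 \cdot \frac{1}{62900} = \frac{2243}{781} + \frac{3}{31450} = \frac{70544693}{24562450}$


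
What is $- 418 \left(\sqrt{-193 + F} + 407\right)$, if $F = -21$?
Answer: $-170126 - 418 i \sqrt{214} \approx -1.7013 \cdot 10^{5} - 6114.8 i$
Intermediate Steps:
$- 418 \left(\sqrt{-193 + F} + 407\right) = - 418 \left(\sqrt{-193 - 21} + 407\right) = - 418 \left(\sqrt{-214} + 407\right) = - 418 \left(i \sqrt{214} + 407\right) = - 418 \left(407 + i \sqrt{214}\right) = -170126 - 418 i \sqrt{214}$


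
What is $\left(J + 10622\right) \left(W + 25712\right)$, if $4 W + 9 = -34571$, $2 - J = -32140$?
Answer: $729853188$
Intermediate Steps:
$J = 32142$ ($J = 2 - -32140 = 2 + 32140 = 32142$)
$W = -8645$ ($W = - \frac{9}{4} + \frac{1}{4} \left(-34571\right) = - \frac{9}{4} - \frac{34571}{4} = -8645$)
$\left(J + 10622\right) \left(W + 25712\right) = \left(32142 + 10622\right) \left(-8645 + 25712\right) = 42764 \cdot 17067 = 729853188$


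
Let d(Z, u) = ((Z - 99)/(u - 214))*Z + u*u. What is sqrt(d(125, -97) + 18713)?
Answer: 2*sqrt(679744303)/311 ≈ 167.67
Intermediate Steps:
d(Z, u) = u**2 + Z*(-99 + Z)/(-214 + u) (d(Z, u) = ((-99 + Z)/(-214 + u))*Z + u**2 = Z*(-99 + Z)/(-214 + u) + u**2 = u**2 + Z*(-99 + Z)/(-214 + u))
sqrt(d(125, -97) + 18713) = sqrt((125**2 + (-97)**3 - 214*(-97)**2 - 99*125)/(-214 - 97) + 18713) = sqrt((15625 - 912673 - 214*9409 - 12375)/(-311) + 18713) = sqrt(-(15625 - 912673 - 2013526 - 12375)/311 + 18713) = sqrt(-1/311*(-2922949) + 18713) = sqrt(2922949/311 + 18713) = sqrt(8742692/311) = 2*sqrt(679744303)/311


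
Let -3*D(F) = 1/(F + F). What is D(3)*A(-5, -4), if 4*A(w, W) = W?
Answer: 1/18 ≈ 0.055556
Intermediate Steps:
D(F) = -1/(6*F) (D(F) = -1/(3*(F + F)) = -1/(2*F)/3 = -1/(6*F))
A(w, W) = W/4
D(3)*A(-5, -4) = (-1/6/3)*((1/4)*(-4)) = -1/6*1/3*(-1) = -1/18*(-1) = 1/18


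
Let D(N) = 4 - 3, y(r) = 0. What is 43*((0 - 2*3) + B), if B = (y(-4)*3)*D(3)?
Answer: -258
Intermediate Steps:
D(N) = 1
B = 0 (B = (0*3)*1 = 0*1 = 0)
43*((0 - 2*3) + B) = 43*((0 - 2*3) + 0) = 43*((0 - 6) + 0) = 43*(-6 + 0) = 43*(-6) = -258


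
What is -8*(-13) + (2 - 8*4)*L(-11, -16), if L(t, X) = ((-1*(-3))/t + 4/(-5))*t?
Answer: -250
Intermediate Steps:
L(t, X) = t*(-⅘ + 3/t) (L(t, X) = (3/t + 4*(-⅕))*t = (3/t - ⅘)*t = (-⅘ + 3/t)*t = t*(-⅘ + 3/t))
-8*(-13) + (2 - 8*4)*L(-11, -16) = -8*(-13) + (2 - 8*4)*(3 - ⅘*(-11)) = 104 + (2 - 32)*(3 + 44/5) = 104 - 30*59/5 = 104 - 354 = -250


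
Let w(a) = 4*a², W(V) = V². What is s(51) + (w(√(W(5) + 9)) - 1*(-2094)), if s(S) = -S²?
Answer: -371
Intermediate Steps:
s(51) + (w(√(W(5) + 9)) - 1*(-2094)) = -1*51² + (4*(√(5² + 9))² - 1*(-2094)) = -1*2601 + (4*(√(25 + 9))² + 2094) = -2601 + (4*(√34)² + 2094) = -2601 + (4*34 + 2094) = -2601 + (136 + 2094) = -2601 + 2230 = -371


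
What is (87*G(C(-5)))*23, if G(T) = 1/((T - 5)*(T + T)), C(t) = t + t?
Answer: 667/100 ≈ 6.6700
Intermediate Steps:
C(t) = 2*t
G(T) = 1/(2*T*(-5 + T)) (G(T) = 1/((-5 + T)*(2*T)) = 1/(2*T*(-5 + T)))
(87*G(C(-5)))*23 = (87*(1/(2*((2*(-5)))*(-5 + 2*(-5)))))*23 = (87*((½)/(-10*(-5 - 10))))*23 = (87*((½)*(-⅒)/(-15)))*23 = (87*((½)*(-⅒)*(-1/15)))*23 = (87*(1/300))*23 = (29/100)*23 = 667/100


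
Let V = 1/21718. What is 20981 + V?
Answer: 455665359/21718 ≈ 20981.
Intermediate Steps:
V = 1/21718 ≈ 4.6045e-5
20981 + V = 20981 + 1/21718 = 455665359/21718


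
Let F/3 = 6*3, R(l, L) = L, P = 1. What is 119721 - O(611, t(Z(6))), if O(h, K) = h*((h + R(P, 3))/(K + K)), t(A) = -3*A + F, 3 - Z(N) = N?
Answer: 7354846/63 ≈ 1.1674e+5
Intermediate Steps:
Z(N) = 3 - N
F = 54 (F = 3*(6*3) = 3*18 = 54)
t(A) = 54 - 3*A (t(A) = -3*A + 54 = 54 - 3*A)
O(h, K) = h*(3 + h)/(2*K) (O(h, K) = h*((h + 3)/(K + K)) = h*((3 + h)/((2*K))) = h*((3 + h)*(1/(2*K))) = h*((3 + h)/(2*K)) = h*(3 + h)/(2*K))
119721 - O(611, t(Z(6))) = 119721 - 611*(3 + 611)/(2*(54 - 3*(3 - 1*6))) = 119721 - 611*614/(2*(54 - 3*(3 - 6))) = 119721 - 611*614/(2*(54 - 3*(-3))) = 119721 - 611*614/(2*(54 + 9)) = 119721 - 611*614/(2*63) = 119721 - 1*187577/63 = 119721 - 187577/63 = 7354846/63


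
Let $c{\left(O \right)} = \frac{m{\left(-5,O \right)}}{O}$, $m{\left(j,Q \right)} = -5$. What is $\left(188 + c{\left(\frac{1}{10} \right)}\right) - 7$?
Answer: $131$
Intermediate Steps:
$c{\left(O \right)} = - \frac{5}{O}$
$\left(188 + c{\left(\frac{1}{10} \right)}\right) - 7 = \left(188 - \frac{5}{\frac{1}{10}}\right) - 7 = \left(188 - 5 \frac{1}{\frac{1}{10}}\right) - 7 = \left(188 - 50\right) - 7 = 138 - 7 = 131$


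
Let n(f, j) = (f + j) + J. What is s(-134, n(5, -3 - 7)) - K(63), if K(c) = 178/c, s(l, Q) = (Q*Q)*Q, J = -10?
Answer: -212803/63 ≈ -3377.8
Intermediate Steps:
n(f, j) = -10 + f + j (n(f, j) = (f + j) - 10 = -10 + f + j)
s(l, Q) = Q**3 (s(l, Q) = Q**2*Q = Q**3)
s(-134, n(5, -3 - 7)) - K(63) = (-10 + 5 + (-3 - 7))**3 - 178/63 = (-10 + 5 - 10)**3 - 178/63 = (-15)**3 - 1*178/63 = -3375 - 178/63 = -212803/63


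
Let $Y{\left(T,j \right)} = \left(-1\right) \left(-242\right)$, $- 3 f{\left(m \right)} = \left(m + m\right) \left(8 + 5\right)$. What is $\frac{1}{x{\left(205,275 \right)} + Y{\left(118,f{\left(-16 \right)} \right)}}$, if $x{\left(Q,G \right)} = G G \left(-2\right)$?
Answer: $- \frac{1}{151008} \approx -6.6222 \cdot 10^{-6}$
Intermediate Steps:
$f{\left(m \right)} = - \frac{26 m}{3}$ ($f{\left(m \right)} = - \frac{\left(m + m\right) \left(8 + 5\right)}{3} = - \frac{2 m 13}{3} = - \frac{26 m}{3}$)
$x{\left(Q,G \right)} = - 2 G^{2}$ ($x{\left(Q,G \right)} = G^{2} \left(-2\right) = - 2 G^{2}$)
$Y{\left(T,j \right)} = 242$
$\frac{1}{x{\left(205,275 \right)} + Y{\left(118,f{\left(-16 \right)} \right)}} = \frac{1}{- 2 \cdot 275^{2} + 242} = \frac{1}{\left(-2\right) 75625 + 242} = \frac{1}{-151250 + 242} = \frac{1}{-151008} = - \frac{1}{151008}$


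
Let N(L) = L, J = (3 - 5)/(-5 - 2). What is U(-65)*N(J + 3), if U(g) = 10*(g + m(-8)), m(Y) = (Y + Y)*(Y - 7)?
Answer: 5750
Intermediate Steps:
m(Y) = 2*Y*(-7 + Y) (m(Y) = (2*Y)*(-7 + Y) = 2*Y*(-7 + Y))
J = 2/7 (J = -2/(-7) = -2*(-⅐) = 2/7 ≈ 0.28571)
U(g) = 2400 + 10*g (U(g) = 10*(g + 2*(-8)*(-7 - 8)) = 10*(g + 2*(-8)*(-15)) = 10*(g + 240) = 10*(240 + g) = 2400 + 10*g)
U(-65)*N(J + 3) = (2400 + 10*(-65))*(2/7 + 3) = (2400 - 650)*(23/7) = 1750*(23/7) = 5750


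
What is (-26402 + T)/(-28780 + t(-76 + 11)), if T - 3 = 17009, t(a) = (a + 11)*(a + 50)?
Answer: 939/2797 ≈ 0.33572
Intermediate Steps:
t(a) = (11 + a)*(50 + a)
T = 17012 (T = 3 + 17009 = 17012)
(-26402 + T)/(-28780 + t(-76 + 11)) = (-26402 + 17012)/(-28780 + (550 + (-76 + 11)**2 + 61*(-76 + 11))) = -9390/(-28780 + (550 + (-65)**2 + 61*(-65))) = -9390/(-28780 + (550 + 4225 - 3965)) = -9390/(-28780 + 810) = -9390/(-27970) = -9390*(-1/27970) = 939/2797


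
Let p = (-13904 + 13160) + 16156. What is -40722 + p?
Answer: -25310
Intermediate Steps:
p = 15412 (p = -744 + 16156 = 15412)
-40722 + p = -40722 + 15412 = -25310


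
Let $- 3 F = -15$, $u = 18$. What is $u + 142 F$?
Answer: $728$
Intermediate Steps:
$F = 5$ ($F = \left(- \frac{1}{3}\right) \left(-15\right) = 5$)
$u + 142 F = 18 + 142 \cdot 5 = 18 + 710 = 728$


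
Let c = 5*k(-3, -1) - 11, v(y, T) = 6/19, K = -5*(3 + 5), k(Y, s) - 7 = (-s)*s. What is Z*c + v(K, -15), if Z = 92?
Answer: 33218/19 ≈ 1748.3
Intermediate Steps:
k(Y, s) = 7 - s² (k(Y, s) = 7 + (-s)*s = 7 - s²)
K = -40 (K = -5*8 = -40)
v(y, T) = 6/19 (v(y, T) = 6*(1/19) = 6/19)
c = 19 (c = 5*(7 - 1*(-1)²) - 11 = 5*(7 - 1*1) - 11 = 5*(7 - 1) - 11 = 5*6 - 11 = 30 - 11 = 19)
Z*c + v(K, -15) = 92*19 + 6/19 = 1748 + 6/19 = 33218/19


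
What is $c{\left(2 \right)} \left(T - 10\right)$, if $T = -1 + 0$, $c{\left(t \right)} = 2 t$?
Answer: $-44$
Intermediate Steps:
$T = -1$
$c{\left(2 \right)} \left(T - 10\right) = 2 \cdot 2 \left(-1 - 10\right) = 4 \left(-11\right) = -44$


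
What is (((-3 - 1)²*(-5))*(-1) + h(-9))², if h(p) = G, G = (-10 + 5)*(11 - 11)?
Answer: 6400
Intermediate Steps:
G = 0 (G = -5*0 = 0)
h(p) = 0
(((-3 - 1)²*(-5))*(-1) + h(-9))² = (((-3 - 1)²*(-5))*(-1) + 0)² = (((-4)²*(-5))*(-1) + 0)² = ((16*(-5))*(-1) + 0)² = (-80*(-1) + 0)² = (80 + 0)² = 80² = 6400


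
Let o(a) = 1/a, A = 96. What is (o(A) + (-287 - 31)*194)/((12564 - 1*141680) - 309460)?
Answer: 5922431/42103296 ≈ 0.14066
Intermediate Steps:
(o(A) + (-287 - 31)*194)/((12564 - 1*141680) - 309460) = (1/96 + (-287 - 31)*194)/((12564 - 1*141680) - 309460) = (1/96 - 318*194)/((12564 - 141680) - 309460) = (1/96 - 61692)/(-129116 - 309460) = -5922431/96/(-438576) = -5922431/96*(-1/438576) = 5922431/42103296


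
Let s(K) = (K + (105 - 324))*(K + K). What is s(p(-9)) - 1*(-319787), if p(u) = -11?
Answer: 324847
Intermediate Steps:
s(K) = 2*K*(-219 + K) (s(K) = (K - 219)*(2*K) = (-219 + K)*(2*K) = 2*K*(-219 + K))
s(p(-9)) - 1*(-319787) = 2*(-11)*(-219 - 11) - 1*(-319787) = 2*(-11)*(-230) + 319787 = 5060 + 319787 = 324847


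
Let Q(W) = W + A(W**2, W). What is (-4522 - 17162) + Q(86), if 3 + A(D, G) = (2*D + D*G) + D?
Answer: 636643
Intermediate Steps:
A(D, G) = -3 + 3*D + D*G (A(D, G) = -3 + ((2*D + D*G) + D) = -3 + (3*D + D*G) = -3 + 3*D + D*G)
Q(W) = -3 + W + W**3 + 3*W**2 (Q(W) = W + (-3 + 3*W**2 + W**2*W) = W + (-3 + 3*W**2 + W**3) = W + (-3 + W**3 + 3*W**2) = -3 + W + W**3 + 3*W**2)
(-4522 - 17162) + Q(86) = (-4522 - 17162) + (-3 + 86 + 86**3 + 3*86**2) = -21684 + (-3 + 86 + 636056 + 3*7396) = -21684 + (-3 + 86 + 636056 + 22188) = -21684 + 658327 = 636643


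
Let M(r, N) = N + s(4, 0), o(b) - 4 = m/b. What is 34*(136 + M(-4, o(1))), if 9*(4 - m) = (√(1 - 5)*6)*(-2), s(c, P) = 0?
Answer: 4896 + 272*I/3 ≈ 4896.0 + 90.667*I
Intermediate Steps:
m = 4 + 8*I/3 (m = 4 - √(1 - 5)*6*(-2)/9 = 4 - √(-4)*6*(-2)/9 = 4 - (2*I)*6*(-2)/9 = 4 - 12*I*(-2)/9 = 4 - (-8)*I/3 = 4 + 8*I/3 ≈ 4.0 + 2.6667*I)
o(b) = 4 + (4 + 8*I/3)/b
M(r, N) = N (M(r, N) = N + 0 = N)
34*(136 + M(-4, o(1))) = 34*(136 + (4/3)*(3 + 2*I + 3*1)/1) = 34*(136 + (4/3)*1*(3 + 2*I + 3)) = 34*(136 + (4/3)*1*(6 + 2*I)) = 34*(136 + (8 + 8*I/3)) = 34*(144 + 8*I/3) = 4896 + 272*I/3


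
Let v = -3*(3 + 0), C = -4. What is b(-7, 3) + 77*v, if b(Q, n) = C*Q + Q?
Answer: -672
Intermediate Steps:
v = -9 (v = -3*3 = -9)
b(Q, n) = -3*Q (b(Q, n) = -4*Q + Q = -3*Q)
b(-7, 3) + 77*v = -3*(-7) + 77*(-9) = 21 - 693 = -672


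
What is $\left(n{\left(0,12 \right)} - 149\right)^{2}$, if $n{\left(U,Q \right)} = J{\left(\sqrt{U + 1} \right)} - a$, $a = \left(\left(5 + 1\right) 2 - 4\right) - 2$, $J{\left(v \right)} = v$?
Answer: $23716$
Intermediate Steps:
$a = 6$ ($a = \left(6 \cdot 2 - 4\right) - 2 = \left(12 - 4\right) - 2 = 8 - 2 = 6$)
$n{\left(U,Q \right)} = -6 + \sqrt{1 + U}$ ($n{\left(U,Q \right)} = \sqrt{U + 1} - 6 = \sqrt{1 + U} - 6 = -6 + \sqrt{1 + U}$)
$\left(n{\left(0,12 \right)} - 149\right)^{2} = \left(\left(-6 + \sqrt{1 + 0}\right) - 149\right)^{2} = \left(\left(-6 + \sqrt{1}\right) - 149\right)^{2} = \left(\left(-6 + 1\right) - 149\right)^{2} = \left(-5 - 149\right)^{2} = \left(-154\right)^{2} = 23716$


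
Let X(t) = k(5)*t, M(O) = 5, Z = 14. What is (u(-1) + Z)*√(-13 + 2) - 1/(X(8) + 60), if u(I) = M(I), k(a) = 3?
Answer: -1/84 + 19*I*√11 ≈ -0.011905 + 63.016*I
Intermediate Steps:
X(t) = 3*t
u(I) = 5
(u(-1) + Z)*√(-13 + 2) - 1/(X(8) + 60) = (5 + 14)*√(-13 + 2) - 1/(3*8 + 60) = 19*√(-11) - 1/(24 + 60) = 19*(I*√11) - 1/84 = 19*I*√11 - 1*1/84 = 19*I*√11 - 1/84 = -1/84 + 19*I*√11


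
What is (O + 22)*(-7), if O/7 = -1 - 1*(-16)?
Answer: -889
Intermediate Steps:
O = 105 (O = 7*(-1 - 1*(-16)) = 7*(-1 + 16) = 7*15 = 105)
(O + 22)*(-7) = (105 + 22)*(-7) = 127*(-7) = -889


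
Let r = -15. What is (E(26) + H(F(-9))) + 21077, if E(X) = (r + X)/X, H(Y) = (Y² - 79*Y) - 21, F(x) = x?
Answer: 568059/26 ≈ 21848.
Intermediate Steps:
H(Y) = -21 + Y² - 79*Y
E(X) = (-15 + X)/X
(E(26) + H(F(-9))) + 21077 = ((-15 + 26)/26 + (-21 + (-9)² - 79*(-9))) + 21077 = ((1/26)*11 + (-21 + 81 + 711)) + 21077 = (11/26 + 771) + 21077 = 20057/26 + 21077 = 568059/26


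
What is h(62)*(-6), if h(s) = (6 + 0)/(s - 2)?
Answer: -3/5 ≈ -0.60000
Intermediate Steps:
h(s) = 6/(-2 + s)
h(62)*(-6) = (6/(-2 + 62))*(-6) = (6/60)*(-6) = (6*(1/60))*(-6) = (1/10)*(-6) = -3/5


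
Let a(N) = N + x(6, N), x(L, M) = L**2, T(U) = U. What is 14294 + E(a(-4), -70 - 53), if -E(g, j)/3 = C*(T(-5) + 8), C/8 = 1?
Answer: 14222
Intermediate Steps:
C = 8 (C = 8*1 = 8)
a(N) = 36 + N (a(N) = N + 6**2 = N + 36 = 36 + N)
E(g, j) = -72 (E(g, j) = -24*(-5 + 8) = -24*3 = -3*24 = -72)
14294 + E(a(-4), -70 - 53) = 14294 - 72 = 14222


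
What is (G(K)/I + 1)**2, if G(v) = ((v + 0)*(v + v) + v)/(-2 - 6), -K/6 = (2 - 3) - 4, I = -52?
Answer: 1261129/43264 ≈ 29.150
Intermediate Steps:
K = 30 (K = -6*((2 - 3) - 4) = -6*(-1 - 4) = -6*(-5) = 30)
G(v) = -v**2/4 - v/8 (G(v) = (v*(2*v) + v)/(-8) = (2*v**2 + v)*(-1/8) = (v + 2*v**2)*(-1/8) = -v**2/4 - v/8)
(G(K)/I + 1)**2 = (-1/8*30*(1 + 2*30)/(-52) + 1)**2 = (-1/8*30*(1 + 60)*(-1/52) + 1)**2 = (-1/8*30*61*(-1/52) + 1)**2 = (-915/4*(-1/52) + 1)**2 = (915/208 + 1)**2 = (1123/208)**2 = 1261129/43264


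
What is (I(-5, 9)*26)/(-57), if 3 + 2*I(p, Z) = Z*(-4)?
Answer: 169/19 ≈ 8.8947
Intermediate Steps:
I(p, Z) = -3/2 - 2*Z (I(p, Z) = -3/2 + (Z*(-4))/2 = -3/2 + (-4*Z)/2 = -3/2 - 2*Z)
(I(-5, 9)*26)/(-57) = ((-3/2 - 2*9)*26)/(-57) = ((-3/2 - 18)*26)*(-1/57) = -39/2*26*(-1/57) = -507*(-1/57) = 169/19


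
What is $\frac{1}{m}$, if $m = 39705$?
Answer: $\frac{1}{39705} \approx 2.5186 \cdot 10^{-5}$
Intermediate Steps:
$\frac{1}{m} = \frac{1}{39705}$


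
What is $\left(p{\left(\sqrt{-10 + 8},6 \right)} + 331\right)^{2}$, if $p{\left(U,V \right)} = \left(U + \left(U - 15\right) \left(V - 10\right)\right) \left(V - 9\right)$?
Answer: $22639 + 2718 i \sqrt{2} \approx 22639.0 + 3843.8 i$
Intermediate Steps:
$p{\left(U,V \right)} = \left(-9 + V\right) \left(U + \left(-15 + U\right) \left(-10 + V\right)\right)$ ($p{\left(U,V \right)} = \left(U + \left(-15 + U\right) \left(-10 + V\right)\right) \left(-9 + V\right) = \left(-9 + V\right) \left(U + \left(-15 + U\right) \left(-10 + V\right)\right)$)
$\left(p{\left(\sqrt{-10 + 8},6 \right)} + 331\right)^{2} = \left(\left(-1350 - 15 \cdot 6^{2} + 81 \sqrt{-10 + 8} + 285 \cdot 6 + \sqrt{-10 + 8} \cdot 6^{2} - 18 \sqrt{-10 + 8} \cdot 6\right) + 331\right)^{2} = \left(\left(-1350 - 540 + 81 \sqrt{-2} + 1710 + \sqrt{-2} \cdot 36 - 18 \sqrt{-2} \cdot 6\right) + 331\right)^{2} = \left(\left(-1350 - 540 + 81 i \sqrt{2} + 1710 + i \sqrt{2} \cdot 36 - 18 i \sqrt{2} \cdot 6\right) + 331\right)^{2} = \left(\left(-1350 - 540 + 81 i \sqrt{2} + 1710 + 36 i \sqrt{2} - 108 i \sqrt{2}\right) + 331\right)^{2} = \left(\left(-180 + 9 i \sqrt{2}\right) + 331\right)^{2} = \left(151 + 9 i \sqrt{2}\right)^{2}$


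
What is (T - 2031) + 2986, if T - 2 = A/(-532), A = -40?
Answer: 127291/133 ≈ 957.08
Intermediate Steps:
T = 276/133 (T = 2 - 40/(-532) = 2 - 40*(-1/532) = 2 + 10/133 = 276/133 ≈ 2.0752)
(T - 2031) + 2986 = (276/133 - 2031) + 2986 = -269847/133 + 2986 = 127291/133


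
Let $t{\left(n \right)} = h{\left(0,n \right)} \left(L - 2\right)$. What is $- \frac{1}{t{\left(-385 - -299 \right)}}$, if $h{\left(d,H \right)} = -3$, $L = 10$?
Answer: $\frac{1}{24} \approx 0.041667$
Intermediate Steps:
$t{\left(n \right)} = -24$ ($t{\left(n \right)} = - 3 \left(10 - 2\right) = \left(-3\right) 8 = -24$)
$- \frac{1}{t{\left(-385 - -299 \right)}} = - \frac{1}{-24} = \left(-1\right) \left(- \frac{1}{24}\right) = \frac{1}{24}$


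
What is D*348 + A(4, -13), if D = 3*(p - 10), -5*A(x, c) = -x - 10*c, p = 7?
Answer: -15786/5 ≈ -3157.2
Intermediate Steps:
A(x, c) = 2*c + x/5 (A(x, c) = -(-x - 10*c)/5 = 2*c + x/5)
D = -9 (D = 3*(7 - 10) = 3*(-3) = -9)
D*348 + A(4, -13) = -9*348 + (2*(-13) + (⅕)*4) = -3132 + (-26 + ⅘) = -3132 - 126/5 = -15786/5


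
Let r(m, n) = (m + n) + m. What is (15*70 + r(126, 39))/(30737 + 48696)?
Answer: 1341/79433 ≈ 0.016882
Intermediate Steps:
r(m, n) = n + 2*m
(15*70 + r(126, 39))/(30737 + 48696) = (15*70 + (39 + 2*126))/(30737 + 48696) = (1050 + (39 + 252))/79433 = (1050 + 291)*(1/79433) = 1341*(1/79433) = 1341/79433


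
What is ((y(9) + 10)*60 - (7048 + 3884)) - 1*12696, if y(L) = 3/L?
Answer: -23008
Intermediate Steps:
((y(9) + 10)*60 - (7048 + 3884)) - 1*12696 = ((3/9 + 10)*60 - (7048 + 3884)) - 1*12696 = ((3*(⅑) + 10)*60 - 1*10932) - 12696 = ((⅓ + 10)*60 - 10932) - 12696 = ((31/3)*60 - 10932) - 12696 = (620 - 10932) - 12696 = -10312 - 12696 = -23008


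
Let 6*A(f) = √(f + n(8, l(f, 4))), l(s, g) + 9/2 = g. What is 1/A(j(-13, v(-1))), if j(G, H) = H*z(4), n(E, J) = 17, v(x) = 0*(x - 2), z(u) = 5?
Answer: 6*√17/17 ≈ 1.4552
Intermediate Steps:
v(x) = 0 (v(x) = 0*(-2 + x) = 0)
l(s, g) = -9/2 + g
j(G, H) = 5*H (j(G, H) = H*5 = 5*H)
A(f) = √(17 + f)/6 (A(f) = √(f + 17)/6 = √(17 + f)/6)
1/A(j(-13, v(-1))) = 1/(√(17 + 5*0)/6) = 1/(√(17 + 0)/6) = 1/(√17/6) = 6*√17/17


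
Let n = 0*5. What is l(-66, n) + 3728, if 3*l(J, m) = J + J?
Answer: 3684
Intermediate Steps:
n = 0
l(J, m) = 2*J/3 (l(J, m) = (J + J)/3 = (2*J)/3 = 2*J/3)
l(-66, n) + 3728 = (⅔)*(-66) + 3728 = -44 + 3728 = 3684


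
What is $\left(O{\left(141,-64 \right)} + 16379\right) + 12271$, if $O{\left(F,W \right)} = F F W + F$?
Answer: $-1243593$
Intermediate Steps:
$O{\left(F,W \right)} = F + W F^{2}$ ($O{\left(F,W \right)} = F^{2} W + F = W F^{2} + F = F + W F^{2}$)
$\left(O{\left(141,-64 \right)} + 16379\right) + 12271 = \left(141 \left(1 + 141 \left(-64\right)\right) + 16379\right) + 12271 = \left(141 \left(1 - 9024\right) + 16379\right) + 12271 = \left(141 \left(-9023\right) + 16379\right) + 12271 = \left(-1272243 + 16379\right) + 12271 = -1255864 + 12271 = -1243593$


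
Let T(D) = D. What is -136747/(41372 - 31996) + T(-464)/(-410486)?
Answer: -28064189289/1924358368 ≈ -14.584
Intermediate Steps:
-136747/(41372 - 31996) + T(-464)/(-410486) = -136747/(41372 - 31996) - 464/(-410486) = -136747/9376 - 464*(-1/410486) = -136747*1/9376 + 232/205243 = -136747/9376 + 232/205243 = -28064189289/1924358368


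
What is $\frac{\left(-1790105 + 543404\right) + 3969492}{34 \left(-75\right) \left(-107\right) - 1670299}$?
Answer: $- \frac{2722791}{1397449} \approx -1.9484$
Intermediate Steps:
$\frac{\left(-1790105 + 543404\right) + 3969492}{34 \left(-75\right) \left(-107\right) - 1670299} = \frac{-1246701 + 3969492}{\left(-2550\right) \left(-107\right) - 1670299} = \frac{2722791}{272850 - 1670299} = \frac{2722791}{-1397449} = 2722791 \left(- \frac{1}{1397449}\right) = - \frac{2722791}{1397449}$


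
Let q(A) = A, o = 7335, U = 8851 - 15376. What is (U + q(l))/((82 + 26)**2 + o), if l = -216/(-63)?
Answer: -15217/44331 ≈ -0.34326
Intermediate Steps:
U = -6525
l = 24/7 (l = -216*(-1/63) = 24/7 ≈ 3.4286)
(U + q(l))/((82 + 26)**2 + o) = (-6525 + 24/7)/((82 + 26)**2 + 7335) = -45651/(7*(108**2 + 7335)) = -45651/(7*(11664 + 7335)) = -45651/7/18999 = -45651/7*1/18999 = -15217/44331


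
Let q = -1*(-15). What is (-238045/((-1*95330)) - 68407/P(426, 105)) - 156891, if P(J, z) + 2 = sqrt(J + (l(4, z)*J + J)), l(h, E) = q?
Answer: -10826588044805/68999854 - 68407*sqrt(7242)/7238 ≈ -1.5771e+5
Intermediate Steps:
q = 15
l(h, E) = 15
P(J, z) = -2 + sqrt(17)*sqrt(J) (P(J, z) = -2 + sqrt(J + (15*J + J)) = -2 + sqrt(J + 16*J) = -2 + sqrt(17*J) = -2 + sqrt(17)*sqrt(J))
(-238045/((-1*95330)) - 68407/P(426, 105)) - 156891 = (-238045/((-1*95330)) - 68407/(-2 + sqrt(17)*sqrt(426))) - 156891 = (-238045/(-95330) - 68407/(-2 + sqrt(7242))) - 156891 = (-238045*(-1/95330) - 68407/(-2 + sqrt(7242))) - 156891 = (47609/19066 - 68407/(-2 + sqrt(7242))) - 156891 = -2991236197/19066 - 68407/(-2 + sqrt(7242))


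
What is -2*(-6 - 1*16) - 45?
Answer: -1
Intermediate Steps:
-2*(-6 - 1*16) - 45 = -2*(-6 - 16) - 45 = -2*(-22) - 45 = 44 - 45 = -1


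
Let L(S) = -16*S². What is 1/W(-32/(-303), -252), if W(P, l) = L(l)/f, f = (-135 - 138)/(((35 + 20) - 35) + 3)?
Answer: 13/1112832 ≈ 1.1682e-5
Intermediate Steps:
f = -273/23 (f = -273/((55 - 35) + 3) = -273/(20 + 3) = -273/23 ≈ -11.870)
W(P, l) = 368*l²/273 (W(P, l) = (-16*l²)/(-273/23) = -16*l²*(-23/273) = 368*l²/273)
1/W(-32/(-303), -252) = 1/((368/273)*(-252)²) = 1/((368/273)*63504) = 1/(1112832/13) = 13/1112832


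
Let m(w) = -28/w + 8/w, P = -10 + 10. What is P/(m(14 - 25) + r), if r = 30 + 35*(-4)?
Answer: 0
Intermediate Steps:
r = -110 (r = 30 - 140 = -110)
P = 0
m(w) = -20/w
P/(m(14 - 25) + r) = 0/(-20/(14 - 25) - 110) = 0/(-20/(-11) - 110) = 0/(-20*(-1/11) - 110) = 0/(20/11 - 110) = 0/(-1190/11) = -11/1190*0 = 0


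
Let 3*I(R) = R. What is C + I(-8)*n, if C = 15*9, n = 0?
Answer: 135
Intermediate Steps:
I(R) = R/3
C = 135
C + I(-8)*n = 135 + ((⅓)*(-8))*0 = 135 - 8/3*0 = 135 + 0 = 135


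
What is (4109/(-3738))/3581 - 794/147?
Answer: -168712885/31233482 ≈ -5.4017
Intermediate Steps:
(4109/(-3738))/3581 - 794/147 = (4109*(-1/3738))*(1/3581) - 794*1/147 = -587/534*1/3581 - 794/147 = -587/1912254 - 794/147 = -168712885/31233482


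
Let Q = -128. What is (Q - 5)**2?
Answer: 17689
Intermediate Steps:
(Q - 5)**2 = (-128 - 5)**2 = (-133)**2 = 17689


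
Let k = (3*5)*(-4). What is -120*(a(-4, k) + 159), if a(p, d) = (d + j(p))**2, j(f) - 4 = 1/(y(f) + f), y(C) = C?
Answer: -3176655/8 ≈ -3.9708e+5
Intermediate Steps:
k = -60 (k = 15*(-4) = -60)
j(f) = 4 + 1/(2*f) (j(f) = 4 + 1/(f + f) = 4 + 1/(2*f))
a(p, d) = (4 + d + 1/(2*p))**2 (a(p, d) = (d + (4 + 1/(2*p)))**2 = (4 + d + 1/(2*p))**2)
-120*(a(-4, k) + 159) = -120*((1/4)*(1 + 8*(-4) + 2*(-60)*(-4))**2/(-4)**2 + 159) = -120*((1/4)*(1/16)*(1 - 32 + 480)**2 + 159) = -120*((1/4)*(1/16)*449**2 + 159) = -120*((1/4)*(1/16)*201601 + 159) = -120*(201601/64 + 159) = -120*211777/64 = -3176655/8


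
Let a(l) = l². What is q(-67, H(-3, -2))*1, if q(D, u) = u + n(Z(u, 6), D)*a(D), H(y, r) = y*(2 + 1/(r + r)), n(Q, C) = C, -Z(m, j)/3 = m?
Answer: -1203073/4 ≈ -3.0077e+5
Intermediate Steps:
Z(m, j) = -3*m
H(y, r) = y*(2 + 1/(2*r))
q(D, u) = u + D³ (q(D, u) = u + D*D² = u + D³)
q(-67, H(-3, -2))*1 = ((2*(-3) + (½)*(-3)/(-2)) + (-67)³)*1 = ((-6 + (½)*(-3)*(-½)) - 300763)*1 = ((-6 + ¾) - 300763)*1 = (-21/4 - 300763)*1 = -1203073/4*1 = -1203073/4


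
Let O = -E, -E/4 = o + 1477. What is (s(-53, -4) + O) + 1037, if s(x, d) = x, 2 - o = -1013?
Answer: 10952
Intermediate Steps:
o = 1015 (o = 2 - 1*(-1013) = 2 + 1013 = 1015)
E = -9968 (E = -4*(1015 + 1477) = -4*2492 = -9968)
O = 9968 (O = -1*(-9968) = 9968)
(s(-53, -4) + O) + 1037 = (-53 + 9968) + 1037 = 9915 + 1037 = 10952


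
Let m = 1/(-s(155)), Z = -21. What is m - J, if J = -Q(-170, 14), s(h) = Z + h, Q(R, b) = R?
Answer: -22781/134 ≈ -170.01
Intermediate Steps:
s(h) = -21 + h
J = 170 (J = -1*(-170) = 170)
m = -1/134 (m = 1/(-(-21 + 155)) = 1/(-1*134) = 1/(-134) = -1/134 ≈ -0.0074627)
m - J = -1/134 - 1*170 = -1/134 - 170 = -22781/134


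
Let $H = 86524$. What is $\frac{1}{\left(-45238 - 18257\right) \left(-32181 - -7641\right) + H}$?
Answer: $\frac{1}{1558253824} \approx 6.4174 \cdot 10^{-10}$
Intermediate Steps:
$\frac{1}{\left(-45238 - 18257\right) \left(-32181 - -7641\right) + H} = \frac{1}{\left(-45238 - 18257\right) \left(-32181 - -7641\right) + 86524} = \frac{1}{- 63495 \left(-32181 + \left(-2499 + 10140\right)\right) + 86524} = \frac{1}{- 63495 \left(-32181 + 7641\right) + 86524} = \frac{1}{\left(-63495\right) \left(-24540\right) + 86524} = \frac{1}{1558167300 + 86524} = \frac{1}{1558253824}$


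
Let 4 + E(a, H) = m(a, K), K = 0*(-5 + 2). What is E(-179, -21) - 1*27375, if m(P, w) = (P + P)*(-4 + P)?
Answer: 38135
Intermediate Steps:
K = 0 (K = 0*(-3) = 0)
m(P, w) = 2*P*(-4 + P) (m(P, w) = (2*P)*(-4 + P) = 2*P*(-4 + P))
E(a, H) = -4 + 2*a*(-4 + a)
E(-179, -21) - 1*27375 = (-4 + 2*(-179)*(-4 - 179)) - 1*27375 = (-4 + 2*(-179)*(-183)) - 27375 = (-4 + 65514) - 27375 = 65510 - 27375 = 38135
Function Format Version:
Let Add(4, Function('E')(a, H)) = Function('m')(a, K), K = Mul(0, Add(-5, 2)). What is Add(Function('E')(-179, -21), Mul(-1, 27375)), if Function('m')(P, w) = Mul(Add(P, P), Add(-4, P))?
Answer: 38135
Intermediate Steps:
K = 0 (K = Mul(0, -3) = 0)
Function('m')(P, w) = Mul(2, P, Add(-4, P)) (Function('m')(P, w) = Mul(Mul(2, P), Add(-4, P)) = Mul(2, P, Add(-4, P)))
Function('E')(a, H) = Add(-4, Mul(2, a, Add(-4, a)))
Add(Function('E')(-179, -21), Mul(-1, 27375)) = Add(Add(-4, Mul(2, -179, Add(-4, -179))), Mul(-1, 27375)) = Add(Add(-4, Mul(2, -179, -183)), -27375) = Add(Add(-4, 65514), -27375) = Add(65510, -27375) = 38135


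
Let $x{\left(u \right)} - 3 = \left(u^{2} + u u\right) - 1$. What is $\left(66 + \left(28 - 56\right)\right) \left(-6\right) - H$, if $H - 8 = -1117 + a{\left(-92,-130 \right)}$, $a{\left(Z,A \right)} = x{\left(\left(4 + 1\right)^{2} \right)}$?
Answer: $-371$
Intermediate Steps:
$x{\left(u \right)} = 2 + 2 u^{2}$ ($x{\left(u \right)} = 3 - \left(1 - u^{2} - u u\right) = 3 + \left(\left(u^{2} + u^{2}\right) - 1\right) = 3 + \left(2 u^{2} - 1\right) = 3 + \left(-1 + 2 u^{2}\right) = 2 + 2 u^{2}$)
$a{\left(Z,A \right)} = 1252$ ($a{\left(Z,A \right)} = 2 + 2 \left(\left(4 + 1\right)^{2}\right)^{2} = 2 + 2 \left(5^{2}\right)^{2} = 2 + 2 \cdot 25^{2} = 2 + 2 \cdot 625 = 2 + 1250 = 1252$)
$H = 143$ ($H = 8 + \left(-1117 + 1252\right) = 8 + 135 = 143$)
$\left(66 + \left(28 - 56\right)\right) \left(-6\right) - H = \left(66 + \left(28 - 56\right)\right) \left(-6\right) - 143 = \left(66 - 28\right) \left(-6\right) - 143 = 38 \left(-6\right) - 143 = -228 - 143 = -371$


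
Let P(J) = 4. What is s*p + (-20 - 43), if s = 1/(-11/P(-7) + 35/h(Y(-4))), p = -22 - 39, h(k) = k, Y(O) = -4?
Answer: -1327/23 ≈ -57.696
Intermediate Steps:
p = -61
s = -2/23 (s = 1/(-11/4 + 35/(-4)) = 1/(-11*¼ + 35*(-¼)) = 1/(-11/4 - 35/4) = 1/(-23/2) = -2/23 ≈ -0.086957)
s*p + (-20 - 43) = -2/23*(-61) + (-20 - 43) = 122/23 - 63 = -1327/23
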